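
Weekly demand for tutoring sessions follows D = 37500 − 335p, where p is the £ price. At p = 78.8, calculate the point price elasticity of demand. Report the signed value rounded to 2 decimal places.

dD/dp = −335. At p = 78.8, D = 37500 − 335(78.8) = 11102.
Ed = (dD/dp)·(p/D) = −335 × (78.8/11102) = -2.3777…

-2.38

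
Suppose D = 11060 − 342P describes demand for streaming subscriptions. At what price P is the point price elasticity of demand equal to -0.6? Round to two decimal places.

12.13

Ed = −342P/(11060 − 342P). Set this equal to -0.6:
342P = 0.6·(11060 − 342P) ⇒ 342P(1 + 0.6) = 0.6·11060
P = 0.6·11060 / (342·1.6) = 12.1271…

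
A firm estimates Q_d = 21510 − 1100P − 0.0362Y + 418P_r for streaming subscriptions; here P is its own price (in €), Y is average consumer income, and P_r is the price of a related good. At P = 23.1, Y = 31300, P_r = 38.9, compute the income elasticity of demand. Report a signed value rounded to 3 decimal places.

-0.101

At the given values, Q_d = 21510 − 1100(23.1) − 0.0362(31300) + 418(38.9) = 11227.14.
∂Q_d/∂Y = -0.0362.
E = (-0.0362) × (31300/11227.14) = -0.10092…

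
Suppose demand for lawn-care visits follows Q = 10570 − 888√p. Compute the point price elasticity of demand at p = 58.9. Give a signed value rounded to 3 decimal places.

dQ/dp = −888/(2√p) = -57.8529. At p = 58.9, Q = 3754.93.
Ed = (dQ/dp)·(p/Q) = (-57.8529) × (58.9/3754.93) = -0.90748…

-0.907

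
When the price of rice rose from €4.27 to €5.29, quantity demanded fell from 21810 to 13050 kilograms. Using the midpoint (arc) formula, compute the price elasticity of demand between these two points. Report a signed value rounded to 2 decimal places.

-2.36

%ΔQ = (13050 − 21810) / [(21810 + 13050)/2] = -8760/17430 = -0.502581…
%ΔP = (5.29 − 4.27) / [(4.27 + 5.29)/2] = 1.02/4.78 = 0.213389…
Arc Ed = %ΔQ / %ΔP = (-8760/17430) / (1.02/4.78) = -2.3552…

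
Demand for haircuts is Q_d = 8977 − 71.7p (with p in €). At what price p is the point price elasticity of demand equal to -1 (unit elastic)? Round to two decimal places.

Ed = −71.7p/(8977 − 71.7p). Set this equal to -1:
71.7p = 1·(8977 − 71.7p) ⇒ 71.7p(1 + 1) = 1·8977
p = 1·8977 / (71.7·2) = 62.6011…

62.60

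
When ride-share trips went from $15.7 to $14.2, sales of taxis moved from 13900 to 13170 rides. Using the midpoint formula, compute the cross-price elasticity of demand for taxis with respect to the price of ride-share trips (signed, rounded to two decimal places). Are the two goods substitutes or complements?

%ΔQ_{taxis} = (13170 − 13900)/avg = -730/13535 = -0.053934…
%ΔP_{ride-share trips} = (14.2 − 15.7)/avg = -1.5/14.95 = -0.100334…
E_cross = (-730/13535) / (-1.5/14.95) = 0.5375…
E_cross > 0 ⇒ the goods are substitutes.

0.54; substitutes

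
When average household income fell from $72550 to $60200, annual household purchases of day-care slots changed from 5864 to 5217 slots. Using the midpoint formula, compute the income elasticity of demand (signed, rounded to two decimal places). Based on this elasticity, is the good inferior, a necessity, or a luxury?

%ΔQ = (5217 − 5864)/[( 5864 + 5217)/2] = -647/5540.5 = -0.116776…
%ΔIncome = (60200 − 72550)/[( 72550 + 60200)/2] = -12350/66375 = -0.186064…
E_income = (-647/5540.5) / (-12350/66375) = 0.6276…
0 < E_income < 1 ⇒ normal good, necessity.

0.63; necessity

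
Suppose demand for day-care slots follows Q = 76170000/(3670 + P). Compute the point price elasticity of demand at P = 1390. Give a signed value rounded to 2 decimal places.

dQ/dP = −76170000/(3670 + P)² = -2.97497. At P = 1390, Q = 15053.4.
Ed = (dQ/dP)·(P/Q) = (-2.97497) × (1390/15053.4) = -0.2747…

-0.27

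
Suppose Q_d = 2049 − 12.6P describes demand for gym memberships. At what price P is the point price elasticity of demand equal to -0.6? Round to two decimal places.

Ed = −12.6P/(2049 − 12.6P). Set this equal to -0.6:
12.6P = 0.6·(2049 − 12.6P) ⇒ 12.6P(1 + 0.6) = 0.6·2049
P = 0.6·2049 / (12.6·1.6) = 60.9821…

60.98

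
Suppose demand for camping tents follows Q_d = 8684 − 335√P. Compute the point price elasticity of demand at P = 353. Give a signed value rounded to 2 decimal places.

dQ_d/dP = −335/(2√P) = -8.91513. At P = 353, Q_d = 2389.92.
Ed = (dQ_d/dP)·(P/Q_d) = (-8.91513) × (353/2389.92) = -1.3167…

-1.32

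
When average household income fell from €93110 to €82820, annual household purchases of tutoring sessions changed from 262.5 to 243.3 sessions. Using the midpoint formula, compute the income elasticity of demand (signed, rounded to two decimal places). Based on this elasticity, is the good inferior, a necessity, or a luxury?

0.65; necessity

%ΔQ = (243.3 − 262.5)/[( 262.5 + 243.3)/2] = -19.2/252.9 = -0.075919…
%ΔIncome = (82820 − 93110)/[( 93110 + 82820)/2] = -10290/87965 = -0.116978…
E_income = (-19.2/252.9) / (-10290/87965) = 0.6490…
0 < E_income < 1 ⇒ normal good, necessity.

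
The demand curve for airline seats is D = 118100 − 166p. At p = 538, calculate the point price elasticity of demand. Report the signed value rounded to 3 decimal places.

dD/dp = −166. At p = 538, D = 118100 − 166(538) = 28792.
Ed = (dD/dp)·(p/D) = −166 × (538/28792) = -3.10183…

-3.102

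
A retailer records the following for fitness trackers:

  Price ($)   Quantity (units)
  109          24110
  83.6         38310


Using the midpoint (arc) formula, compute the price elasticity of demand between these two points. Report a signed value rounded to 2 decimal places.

-1.72

%ΔQ = (38310 − 24110) / [(24110 + 38310)/2] = 14200/31210 = 0.454982…
%ΔP = (83.6 − 109) / [(109 + 83.6)/2] = -25.4/96.3 = -0.263759…
Arc Ed = %ΔQ / %ΔP = (14200/31210) / (-25.4/96.3) = -1.7249…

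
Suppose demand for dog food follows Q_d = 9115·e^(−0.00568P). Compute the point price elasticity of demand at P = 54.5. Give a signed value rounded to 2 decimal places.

dQ_d/dP = −0.00568·Q_d = -37.9896. At P = 54.5, Q_d = 6688.31.
Ed = (dQ_d/dP)·(P/Q_d) = (-37.9896) × (54.5/6688.31) = -0.3095…

-0.31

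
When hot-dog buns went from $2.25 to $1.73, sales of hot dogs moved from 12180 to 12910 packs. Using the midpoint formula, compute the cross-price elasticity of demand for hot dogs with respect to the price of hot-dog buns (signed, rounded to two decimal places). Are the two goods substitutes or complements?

%ΔQ_{hot dogs} = (12910 − 12180)/avg = 730/12545 = 0.058190…
%ΔP_{hot-dog buns} = (1.73 − 2.25)/avg = -0.52/1.99 = -0.261306…
E_cross = (730/12545) / (-0.52/1.99) = -0.2226…
E_cross < 0 ⇒ the goods are complements.

-0.22; complements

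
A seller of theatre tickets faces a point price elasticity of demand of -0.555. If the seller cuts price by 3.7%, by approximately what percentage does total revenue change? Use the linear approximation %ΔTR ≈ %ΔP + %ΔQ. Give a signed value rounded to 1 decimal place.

-1.6%

%ΔQ ≈ Ed × %ΔP = (-0.555) × (-3.7%) = +2.0535%
%ΔTR ≈ %ΔP + %ΔQ = (-3.7%) + (+2.0535%) = -1.6465%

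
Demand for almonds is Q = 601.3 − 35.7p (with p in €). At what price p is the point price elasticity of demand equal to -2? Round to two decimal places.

11.23

Ed = −35.7p/(601.3 − 35.7p). Set this equal to -2:
35.7p = 2·(601.3 − 35.7p) ⇒ 35.7p(1 + 2) = 2·601.3
p = 2·601.3 / (35.7·3) = 11.2287…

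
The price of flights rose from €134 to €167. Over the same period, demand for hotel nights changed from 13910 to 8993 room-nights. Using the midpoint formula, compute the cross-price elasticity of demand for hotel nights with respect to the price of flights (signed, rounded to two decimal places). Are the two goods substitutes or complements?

-1.96; complements

%ΔQ_{hotel nights} = (8993 − 13910)/avg = -4917/11451.5 = -0.429376…
%ΔP_{flights} = (167 − 134)/avg = 33/150.5 = 0.219269…
E_cross = (-4917/11451.5) / (33/150.5) = -1.9582…
E_cross < 0 ⇒ the goods are complements.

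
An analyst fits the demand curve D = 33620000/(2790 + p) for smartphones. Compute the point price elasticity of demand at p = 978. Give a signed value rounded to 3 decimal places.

dD/dp = −33620000/(2790 + p)² = -2.36797. At p = 978, D = 8922.51.
Ed = (dD/dp)·(p/D) = (-2.36797) × (978/8922.51) = -0.25955…

-0.260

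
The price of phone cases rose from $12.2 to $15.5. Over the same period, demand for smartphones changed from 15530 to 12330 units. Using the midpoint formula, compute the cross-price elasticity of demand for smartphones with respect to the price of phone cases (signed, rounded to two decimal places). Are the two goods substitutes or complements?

-0.96; complements

%ΔQ_{smartphones} = (12330 − 15530)/avg = -3200/13930 = -0.229720…
%ΔP_{phone cases} = (15.5 − 12.2)/avg = 3.3/13.85 = 0.238267…
E_cross = (-3200/13930) / (3.3/13.85) = -0.9641…
E_cross < 0 ⇒ the goods are complements.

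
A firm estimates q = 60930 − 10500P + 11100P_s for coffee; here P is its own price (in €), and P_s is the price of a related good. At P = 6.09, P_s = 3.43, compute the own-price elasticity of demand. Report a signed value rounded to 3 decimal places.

-1.824

At the given values, q = 60930 − 10500(6.09) + 11100(3.43) = 35058.
∂q/∂P = −10500.
E = (-10500) × (6.09/35058) = -1.82397…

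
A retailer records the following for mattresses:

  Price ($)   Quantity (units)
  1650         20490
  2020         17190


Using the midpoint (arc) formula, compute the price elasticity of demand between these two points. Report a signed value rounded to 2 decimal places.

%ΔQ = (17190 − 20490) / [(20490 + 17190)/2] = -3300/18840 = -0.175159…
%ΔP = (2020 − 1650) / [(1650 + 2020)/2] = 370/1835 = 0.201634…
Arc Ed = %ΔQ / %ΔP = (-3300/18840) / (370/1835) = -0.8686…

-0.87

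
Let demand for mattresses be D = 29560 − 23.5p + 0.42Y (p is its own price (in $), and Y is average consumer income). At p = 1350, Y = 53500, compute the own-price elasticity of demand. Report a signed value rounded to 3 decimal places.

-1.562

At the given values, D = 29560 − 23.5(1350) + 0.42(53500) = 20305.
∂D/∂p = −23.5.
E = (-23.5) × (1350/20305) = -1.56242…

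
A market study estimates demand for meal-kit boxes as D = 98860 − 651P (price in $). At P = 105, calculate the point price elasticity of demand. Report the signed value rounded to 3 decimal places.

-2.241

dD/dP = −651. At P = 105, D = 98860 − 651(105) = 30505.
Ed = (dD/dP)·(P/D) = −651 × (105/30505) = -2.24078…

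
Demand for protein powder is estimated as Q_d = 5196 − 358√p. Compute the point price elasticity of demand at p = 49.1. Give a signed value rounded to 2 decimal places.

-0.47

dQ_d/dp = −358/(2√p) = -25.5454. At p = 49.1, Q_d = 2687.44.
Ed = (dQ_d/dp)·(p/Q_d) = (-25.5454) × (49.1/2687.44) = -0.4667…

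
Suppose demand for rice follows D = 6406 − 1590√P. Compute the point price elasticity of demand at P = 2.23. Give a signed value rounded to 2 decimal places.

-0.29

dD/dP = −1590/(2√P) = -532.371. At P = 2.23, D = 4031.62.
Ed = (dD/dP)·(P/D) = (-532.371) × (2.23/4031.62) = -0.2944…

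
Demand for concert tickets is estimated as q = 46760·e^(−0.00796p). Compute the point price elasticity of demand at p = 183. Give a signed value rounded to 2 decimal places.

dq/dp = −0.00796·q = -86.728. At p = 183, q = 10895.5.
Ed = (dq/dp)·(p/q) = (-86.728) × (183/10895.5) = -1.4566…

-1.46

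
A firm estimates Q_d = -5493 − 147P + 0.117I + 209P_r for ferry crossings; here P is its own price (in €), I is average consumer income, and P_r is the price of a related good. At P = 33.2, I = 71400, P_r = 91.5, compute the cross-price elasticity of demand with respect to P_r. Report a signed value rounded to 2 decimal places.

At the given values, Q_d = -5493 − 147(33.2) + 0.117(71400) + 209(91.5) = 17103.9.
∂Q_d/∂P_r = 209.
E = (209) × (91.5/17103.9) = 1.1180…

1.12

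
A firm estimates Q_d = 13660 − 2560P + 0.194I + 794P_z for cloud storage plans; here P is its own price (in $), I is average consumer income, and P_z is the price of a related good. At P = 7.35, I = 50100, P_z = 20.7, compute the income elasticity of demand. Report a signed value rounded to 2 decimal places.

At the given values, Q_d = 13660 − 2560(7.35) + 0.194(50100) + 794(20.7) = 20999.2.
∂Q_d/∂I = 0.194.
E = (0.194) × (50100/20999.2) = 0.4628…

0.46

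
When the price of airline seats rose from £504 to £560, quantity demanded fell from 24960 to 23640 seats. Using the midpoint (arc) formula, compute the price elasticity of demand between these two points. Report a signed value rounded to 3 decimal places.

%ΔQ = (23640 − 24960) / [(24960 + 23640)/2] = -1320/24300 = -0.054320…
%ΔP = (560 − 504) / [(504 + 560)/2] = 56/532 = 0.105263…
Arc Ed = %ΔQ / %ΔP = (-1320/24300) / (56/532) = -0.51604…

-0.516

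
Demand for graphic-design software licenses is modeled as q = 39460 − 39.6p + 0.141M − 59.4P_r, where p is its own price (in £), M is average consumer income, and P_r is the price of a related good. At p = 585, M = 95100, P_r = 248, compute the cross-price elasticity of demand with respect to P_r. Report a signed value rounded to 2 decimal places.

At the given values, q = 39460 − 39.6(585) + 0.141(95100) − 59.4(248) = 14971.9.
∂q/∂P_r = -59.4.
E = (-59.4) × (248/14971.9) = -0.9839…

-0.98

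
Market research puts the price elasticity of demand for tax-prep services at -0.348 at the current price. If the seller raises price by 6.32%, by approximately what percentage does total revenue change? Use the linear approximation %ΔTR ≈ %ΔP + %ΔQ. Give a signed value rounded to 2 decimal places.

+4.12%

%ΔQ ≈ Ed × %ΔP = (-0.348) × (+6.32%) = -2.1994%
%ΔTR ≈ %ΔP + %ΔQ = (+6.32%) + (-2.1994%) = +4.1206%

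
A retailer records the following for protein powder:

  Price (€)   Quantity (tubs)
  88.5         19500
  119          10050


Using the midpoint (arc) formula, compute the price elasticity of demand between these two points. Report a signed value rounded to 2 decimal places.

%ΔQ = (10050 − 19500) / [(19500 + 10050)/2] = -9450/14775 = -0.639593…
%ΔP = (119 − 88.5) / [(88.5 + 119)/2] = 30.5/103.75 = 0.293975…
Arc Ed = %ΔQ / %ΔP = (-9450/14775) / (30.5/103.75) = -2.1756…

-2.18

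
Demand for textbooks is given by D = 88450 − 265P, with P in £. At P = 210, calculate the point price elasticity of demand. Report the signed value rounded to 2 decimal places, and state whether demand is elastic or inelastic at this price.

dD/dP = −265. At P = 210, D = 88450 − 265(210) = 32800.
Ed = (dD/dP)·(P/D) = −265 × (210/32800) = -1.6966…
|Ed| = 1.70 > 1, so demand is elastic.

-1.70; elastic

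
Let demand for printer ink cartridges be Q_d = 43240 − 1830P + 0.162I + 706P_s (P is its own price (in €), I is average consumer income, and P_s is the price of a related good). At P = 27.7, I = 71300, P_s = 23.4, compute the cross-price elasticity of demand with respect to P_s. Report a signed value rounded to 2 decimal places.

0.80

At the given values, Q_d = 43240 − 1830(27.7) + 0.162(71300) + 706(23.4) = 20620.
∂Q_d/∂P_s = 706.
E = (706) × (23.4/20620) = 0.8011…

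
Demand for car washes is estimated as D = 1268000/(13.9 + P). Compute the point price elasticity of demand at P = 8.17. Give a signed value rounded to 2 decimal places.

-0.37

dD/dP = −1268000/(13.9 + P)² = -2603.24. At P = 8.17, D = 57453.6.
Ed = (dD/dP)·(P/D) = (-2603.24) × (8.17/57453.6) = -0.3701…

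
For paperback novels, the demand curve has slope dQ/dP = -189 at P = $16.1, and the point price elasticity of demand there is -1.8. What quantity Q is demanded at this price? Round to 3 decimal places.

Ed = (dQ/dP)·(P/Q) ⇒ Q = (dQ/dP)·P/Ed = (-189)·16.1/(-1.8) = 1690.5

1690.500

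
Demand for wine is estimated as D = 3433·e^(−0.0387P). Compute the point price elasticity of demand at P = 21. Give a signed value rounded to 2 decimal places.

-0.81

dD/dP = −0.0387·D = -58.9432. At P = 21, D = 1523.08.
Ed = (dD/dP)·(P/D) = (-58.9432) × (21/1523.08) = -0.8127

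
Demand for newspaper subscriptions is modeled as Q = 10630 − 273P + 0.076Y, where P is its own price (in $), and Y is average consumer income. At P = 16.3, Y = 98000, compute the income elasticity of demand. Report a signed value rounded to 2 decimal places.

At the given values, Q = 10630 − 273(16.3) + 0.076(98000) = 13628.1.
∂Q/∂Y = 0.076.
E = (0.076) × (98000/13628.1) = 0.5465…

0.55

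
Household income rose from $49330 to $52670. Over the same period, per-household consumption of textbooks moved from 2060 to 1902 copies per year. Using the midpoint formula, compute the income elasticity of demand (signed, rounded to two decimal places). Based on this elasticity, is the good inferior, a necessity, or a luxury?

%ΔQ = (1902 − 2060)/[( 2060 + 1902)/2] = -158/1981 = -0.079757…
%ΔIncome = (52670 − 49330)/[( 49330 + 52670)/2] = 3340/51000 = 0.065490…
E_income = (-158/1981) / (3340/51000) = -1.2178…
E_income < 0 ⇒ inferior good.

-1.22; inferior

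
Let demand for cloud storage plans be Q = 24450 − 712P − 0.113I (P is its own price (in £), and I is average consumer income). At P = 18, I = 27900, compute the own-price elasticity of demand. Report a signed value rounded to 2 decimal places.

-1.51

At the given values, Q = 24450 − 712(18) − 0.113(27900) = 8481.3.
∂Q/∂P = −712.
E = (-712) × (18/8481.3) = -1.5110…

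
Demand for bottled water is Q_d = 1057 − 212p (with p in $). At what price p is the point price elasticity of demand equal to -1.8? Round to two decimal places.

Ed = −212p/(1057 − 212p). Set this equal to -1.8:
212p = 1.8·(1057 − 212p) ⇒ 212p(1 + 1.8) = 1.8·1057
p = 1.8·1057 / (212·2.8) = 3.2051…

3.21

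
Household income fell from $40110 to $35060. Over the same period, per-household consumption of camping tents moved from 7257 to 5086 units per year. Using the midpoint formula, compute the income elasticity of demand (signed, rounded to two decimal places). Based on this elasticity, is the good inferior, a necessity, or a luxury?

%ΔQ = (5086 − 7257)/[( 7257 + 5086)/2] = -2171/6171.5 = -0.351778…
%ΔIncome = (35060 − 40110)/[( 40110 + 35060)/2] = -5050/37585 = -0.134362…
E_income = (-2171/6171.5) / (-5050/37585) = 2.6181…
E_income > 1 ⇒ normal good, luxury.

2.62; luxury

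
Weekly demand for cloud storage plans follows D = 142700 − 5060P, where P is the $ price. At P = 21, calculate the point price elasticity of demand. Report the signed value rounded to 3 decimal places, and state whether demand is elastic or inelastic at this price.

-2.916; elastic

dD/dP = −5060. At P = 21, D = 142700 − 5060(21) = 36440.
Ed = (dD/dP)·(P/D) = −5060 × (21/36440) = -2.91602…
|Ed| = 2.916 > 1, so demand is elastic.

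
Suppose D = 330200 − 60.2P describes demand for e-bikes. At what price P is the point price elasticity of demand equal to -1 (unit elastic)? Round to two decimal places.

Ed = −60.2P/(330200 − 60.2P). Set this equal to -1:
60.2P = 1·(330200 − 60.2P) ⇒ 60.2P(1 + 1) = 1·330200
P = 1·330200 / (60.2·2) = 2742.5249…

2742.52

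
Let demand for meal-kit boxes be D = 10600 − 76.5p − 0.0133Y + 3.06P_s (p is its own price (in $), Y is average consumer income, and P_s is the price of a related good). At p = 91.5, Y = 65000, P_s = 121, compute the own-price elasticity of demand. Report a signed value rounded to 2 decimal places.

At the given values, D = 10600 − 76.5(91.5) − 0.0133(65000) + 3.06(121) = 3106.01.
∂D/∂p = −76.5.
E = (-76.5) × (91.5/3106.01) = -2.2536…

-2.25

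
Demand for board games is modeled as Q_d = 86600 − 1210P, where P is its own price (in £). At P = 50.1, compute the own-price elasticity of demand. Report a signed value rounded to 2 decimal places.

At the given values, Q_d = 86600 − 1210(50.1) = 25979.
∂Q_d/∂P = −1210.
E = (-1210) × (50.1/25979) = -2.3334…

-2.33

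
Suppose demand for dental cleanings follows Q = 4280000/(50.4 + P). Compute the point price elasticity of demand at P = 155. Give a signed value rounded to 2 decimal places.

dQ/dP = −4280000/(50.4 + P)² = -101.448. At P = 155, Q = 20837.4.
Ed = (dQ/dP)·(P/Q) = (-101.448) × (155/20837.4) = -0.7546…

-0.75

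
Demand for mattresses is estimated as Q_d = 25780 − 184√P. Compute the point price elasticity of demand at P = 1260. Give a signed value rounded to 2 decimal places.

-0.17

dQ_d/dP = −184/(2√P) = -2.59181. At P = 1260, Q_d = 19248.6.
Ed = (dQ_d/dP)·(P/Q_d) = (-2.59181) × (1260/19248.6) = -0.1696…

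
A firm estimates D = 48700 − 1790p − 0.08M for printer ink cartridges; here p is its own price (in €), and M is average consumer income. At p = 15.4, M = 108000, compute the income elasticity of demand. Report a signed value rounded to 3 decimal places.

-0.692

At the given values, D = 48700 − 1790(15.4) − 0.08(108000) = 12494.
∂D/∂M = -0.08.
E = (-0.08) × (108000/12494) = -0.69153…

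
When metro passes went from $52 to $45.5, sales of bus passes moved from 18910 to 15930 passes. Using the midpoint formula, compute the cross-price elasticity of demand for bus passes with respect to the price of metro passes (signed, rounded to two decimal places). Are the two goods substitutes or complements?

1.28; substitutes

%ΔQ_{bus passes} = (15930 − 18910)/avg = -2980/17420 = -0.171067…
%ΔP_{metro passes} = (45.5 − 52)/avg = -6.5/48.75 = -0.133333…
E_cross = (-2980/17420) / (-6.5/48.75) = 1.2830…
E_cross > 0 ⇒ the goods are substitutes.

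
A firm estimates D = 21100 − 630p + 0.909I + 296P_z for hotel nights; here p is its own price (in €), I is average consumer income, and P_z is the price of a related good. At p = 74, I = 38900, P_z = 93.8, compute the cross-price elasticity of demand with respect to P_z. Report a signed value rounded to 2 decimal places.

0.74

At the given values, D = 21100 − 630(74) + 0.909(38900) + 296(93.8) = 37604.9.
∂D/∂P_z = 296.
E = (296) × (93.8/37604.9) = 0.7383…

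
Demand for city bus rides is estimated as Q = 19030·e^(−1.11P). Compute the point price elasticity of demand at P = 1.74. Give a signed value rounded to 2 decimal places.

dQ/dP = −1.11·Q = -3061.72. At P = 1.74, Q = 2758.31.
Ed = (dQ/dP)·(P/Q) = (-3061.72) × (1.74/2758.31) = -1.9314

-1.93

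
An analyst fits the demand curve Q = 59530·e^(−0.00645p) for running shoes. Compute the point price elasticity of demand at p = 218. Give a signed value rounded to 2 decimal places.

dQ/dp = −0.00645·Q = -94.1096. At p = 218, Q = 14590.6.
Ed = (dQ/dp)·(p/Q) = (-94.1096) × (218/14590.6) = -1.4061

-1.41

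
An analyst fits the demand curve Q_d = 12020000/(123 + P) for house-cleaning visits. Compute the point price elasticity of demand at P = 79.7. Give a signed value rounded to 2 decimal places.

-0.39

dQ_d/dP = −12020000/(123 + P)² = -292.548. At P = 79.7, Q_d = 59299.5.
Ed = (dQ_d/dP)·(P/Q_d) = (-292.548) × (79.7/59299.5) = -0.3931…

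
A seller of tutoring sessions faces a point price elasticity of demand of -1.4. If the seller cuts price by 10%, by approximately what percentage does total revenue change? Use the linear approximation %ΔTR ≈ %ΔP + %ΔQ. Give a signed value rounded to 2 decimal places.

+4.00%

%ΔQ ≈ Ed × %ΔP = (-1.4) × (-10%) = +14.0000%
%ΔTR ≈ %ΔP + %ΔQ = (-10%) + (+14.0000%) = +4.0000%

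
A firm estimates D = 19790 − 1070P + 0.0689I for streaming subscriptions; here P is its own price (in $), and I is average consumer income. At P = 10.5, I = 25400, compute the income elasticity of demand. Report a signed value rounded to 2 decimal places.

At the given values, D = 19790 − 1070(10.5) + 0.0689(25400) = 10305.06.
∂D/∂I = 0.0689.
E = (0.0689) × (25400/10305.06) = 0.1698…

0.17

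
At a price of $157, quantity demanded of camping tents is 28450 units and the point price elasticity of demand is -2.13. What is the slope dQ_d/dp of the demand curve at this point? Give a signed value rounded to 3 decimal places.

-385.978

Ed = (dQ_d/dp)·(p/Q_d) ⇒ dQ_d/dp = Ed·Q_d/p = (-2.13)·28450/157 = -385.97770…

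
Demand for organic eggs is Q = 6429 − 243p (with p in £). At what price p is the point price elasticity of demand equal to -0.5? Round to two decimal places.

8.82

Ed = −243p/(6429 − 243p). Set this equal to -0.5:
243p = 0.5·(6429 − 243p) ⇒ 243p(1 + 0.5) = 0.5·6429
p = 0.5·6429 / (243·1.5) = 8.8189…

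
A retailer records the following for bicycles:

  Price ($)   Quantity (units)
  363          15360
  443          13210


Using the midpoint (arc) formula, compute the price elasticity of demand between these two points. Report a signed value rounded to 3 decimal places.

-0.758

%ΔQ = (13210 − 15360) / [(15360 + 13210)/2] = -2150/14285 = -0.150507…
%ΔP = (443 − 363) / [(363 + 443)/2] = 80/403 = 0.198511…
Arc Ed = %ΔQ / %ΔP = (-2150/14285) / (80/403) = -0.75818…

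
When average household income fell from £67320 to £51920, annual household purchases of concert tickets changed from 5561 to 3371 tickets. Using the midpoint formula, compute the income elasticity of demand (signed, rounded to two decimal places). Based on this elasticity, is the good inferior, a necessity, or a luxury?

%ΔQ = (3371 − 5561)/[( 5561 + 3371)/2] = -2190/4466 = -0.490371…
%ΔIncome = (51920 − 67320)/[( 67320 + 51920)/2] = -15400/59620 = -0.258302…
E_income = (-2190/4466) / (-15400/59620) = 1.8984…
E_income > 1 ⇒ normal good, luxury.

1.90; luxury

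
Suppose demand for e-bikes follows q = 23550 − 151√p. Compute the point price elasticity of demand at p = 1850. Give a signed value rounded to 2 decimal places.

-0.19

dq/dp = −151/(2√p) = -1.75534. At p = 1850, q = 17055.2.
Ed = (dq/dp)·(p/q) = (-1.75534) × (1850/17055.2) = -0.1904…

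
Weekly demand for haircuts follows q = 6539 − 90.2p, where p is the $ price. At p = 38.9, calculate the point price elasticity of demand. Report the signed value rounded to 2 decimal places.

dq/dp = −90.2. At p = 38.9, q = 6539 − 90.2(38.9) = 3030.22.
Ed = (dq/dp)·(p/q) = −90.2 × (38.9/3030.22) = -1.1579…

-1.16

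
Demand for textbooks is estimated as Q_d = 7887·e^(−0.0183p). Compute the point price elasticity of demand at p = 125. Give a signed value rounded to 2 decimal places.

-2.29

dQ_d/dp = −0.0183·Q_d = -14.6526. At p = 125, Q_d = 800.688.
Ed = (dQ_d/dp)·(p/Q_d) = (-14.6526) × (125/800.688) = -2.2875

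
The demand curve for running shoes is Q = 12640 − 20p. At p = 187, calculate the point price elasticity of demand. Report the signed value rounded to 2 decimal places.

dQ/dp = −20. At p = 187, Q = 12640 − 20(187) = 8900.
Ed = (dQ/dp)·(p/Q) = −20 × (187/8900) = -0.4202…

-0.42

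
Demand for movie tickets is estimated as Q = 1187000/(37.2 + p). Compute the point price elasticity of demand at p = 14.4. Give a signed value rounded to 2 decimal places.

dQ/dp = −1187000/(37.2 + p)² = -445.812. At p = 14.4, Q = 23003.9.
Ed = (dQ/dp)·(p/Q) = (-445.812) × (14.4/23003.9) = -0.2790…

-0.28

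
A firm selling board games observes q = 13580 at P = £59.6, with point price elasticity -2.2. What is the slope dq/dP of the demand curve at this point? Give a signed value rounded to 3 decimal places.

-501.275

Ed = (dq/dP)·(P/q) ⇒ dq/dP = Ed·q/P = (-2.2)·13580/59.6 = -501.27516…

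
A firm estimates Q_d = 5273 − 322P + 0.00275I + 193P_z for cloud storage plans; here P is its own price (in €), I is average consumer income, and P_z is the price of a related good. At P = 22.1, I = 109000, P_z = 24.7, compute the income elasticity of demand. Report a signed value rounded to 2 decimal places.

At the given values, Q_d = 5273 − 322(22.1) + 0.00275(109000) + 193(24.7) = 3223.65.
∂Q_d/∂I = 0.00275.
E = (0.00275) × (109000/3223.65) = 0.0929…

0.09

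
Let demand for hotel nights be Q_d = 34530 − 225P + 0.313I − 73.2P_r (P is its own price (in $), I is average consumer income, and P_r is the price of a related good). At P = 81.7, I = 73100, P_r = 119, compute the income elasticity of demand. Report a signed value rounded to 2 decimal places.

At the given values, Q_d = 34530 − 225(81.7) + 0.313(73100) − 73.2(119) = 30317.
∂Q_d/∂I = 0.313.
E = (0.313) × (73100/30317) = 0.7547…

0.75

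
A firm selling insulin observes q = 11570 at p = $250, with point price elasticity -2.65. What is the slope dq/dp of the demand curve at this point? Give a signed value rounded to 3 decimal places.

-122.642

Ed = (dq/dp)·(p/q) ⇒ dq/dp = Ed·q/p = (-2.65)·11570/250 = -122.642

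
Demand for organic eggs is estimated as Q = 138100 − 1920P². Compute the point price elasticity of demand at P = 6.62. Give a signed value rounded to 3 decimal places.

dQ/dP = −2·1920·P = -25420.8. At P = 6.62, Q = 53957.152.
Ed = (dQ/dP)·(P/Q) = (-25420.8) × (6.62/53957.152) = -3.11887…

-3.119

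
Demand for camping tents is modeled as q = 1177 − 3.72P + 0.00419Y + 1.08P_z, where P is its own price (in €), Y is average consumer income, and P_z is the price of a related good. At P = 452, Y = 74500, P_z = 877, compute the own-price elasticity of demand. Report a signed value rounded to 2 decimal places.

At the given values, q = 1177 − 3.72(452) + 0.00419(74500) + 1.08(877) = 754.875.
∂q/∂P = −3.72.
E = (-3.72) × (452/754.875) = -2.2274…

-2.23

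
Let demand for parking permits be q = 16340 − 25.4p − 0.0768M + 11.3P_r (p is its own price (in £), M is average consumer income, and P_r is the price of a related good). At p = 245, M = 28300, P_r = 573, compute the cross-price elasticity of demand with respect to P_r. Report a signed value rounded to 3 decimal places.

0.449

At the given values, q = 16340 − 25.4(245) − 0.0768(28300) + 11.3(573) = 14418.46.
∂q/∂P_r = 11.3.
E = (11.3) × (573/14418.46) = 0.44907…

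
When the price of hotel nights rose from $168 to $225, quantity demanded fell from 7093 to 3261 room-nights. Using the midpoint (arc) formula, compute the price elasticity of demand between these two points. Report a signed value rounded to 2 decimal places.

%ΔQ = (3261 − 7093) / [(7093 + 3261)/2] = -3832/5177 = -0.740197…
%ΔP = (225 − 168) / [(168 + 225)/2] = 57/196.5 = 0.290076…
Arc Ed = %ΔQ / %ΔP = (-3832/5177) / (57/196.5) = -2.5517…

-2.55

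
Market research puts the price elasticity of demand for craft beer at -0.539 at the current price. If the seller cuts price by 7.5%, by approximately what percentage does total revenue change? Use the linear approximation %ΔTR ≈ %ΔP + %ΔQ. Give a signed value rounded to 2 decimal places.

%ΔQ ≈ Ed × %ΔP = (-0.539) × (-7.5%) = +4.0425%
%ΔTR ≈ %ΔP + %ΔQ = (-7.5%) + (+4.0425%) = -3.4575%

-3.46%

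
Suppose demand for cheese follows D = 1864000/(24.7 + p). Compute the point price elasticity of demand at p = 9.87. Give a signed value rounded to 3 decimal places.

-0.286

dD/dp = −1864000/(24.7 + p)² = -1559.72. At p = 9.87, D = 53919.6.
Ed = (dD/dp)·(p/D) = (-1559.72) × (9.87/53919.6) = -0.28550…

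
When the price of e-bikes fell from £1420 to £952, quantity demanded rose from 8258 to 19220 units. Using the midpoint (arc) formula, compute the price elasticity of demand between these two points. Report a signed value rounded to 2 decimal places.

%ΔQ = (19220 − 8258) / [(8258 + 19220)/2] = 10962/13739 = 0.797874…
%ΔP = (952 − 1420) / [(1420 + 952)/2] = -468/1186 = -0.394603…
Arc Ed = %ΔQ / %ΔP = (10962/13739) / (-468/1186) = -2.0219…

-2.02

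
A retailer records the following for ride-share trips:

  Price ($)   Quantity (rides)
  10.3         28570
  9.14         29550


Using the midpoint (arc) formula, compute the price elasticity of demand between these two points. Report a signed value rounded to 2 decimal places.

-0.28

%ΔQ = (29550 − 28570) / [(28570 + 29550)/2] = 980/29060 = 0.033723…
%ΔP = (9.14 − 10.3) / [(10.3 + 9.14)/2] = -1.16/9.72 = -0.119341…
Arc Ed = %ΔQ / %ΔP = (980/29060) / (-1.16/9.72) = -0.2825…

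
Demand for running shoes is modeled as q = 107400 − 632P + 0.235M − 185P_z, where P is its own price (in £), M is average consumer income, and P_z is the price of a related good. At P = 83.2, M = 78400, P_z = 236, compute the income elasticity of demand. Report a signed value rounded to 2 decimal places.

At the given values, q = 107400 − 632(83.2) + 0.235(78400) − 185(236) = 29581.6.
∂q/∂M = 0.235.
E = (0.235) × (78400/29581.6) = 0.6228…

0.62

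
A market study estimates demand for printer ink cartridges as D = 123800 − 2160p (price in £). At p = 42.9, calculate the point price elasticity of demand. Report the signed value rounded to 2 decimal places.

dD/dp = −2160. At p = 42.9, D = 123800 − 2160(42.9) = 31136.
Ed = (dD/dp)·(p/D) = −2160 × (42.9/31136) = -2.9761…

-2.98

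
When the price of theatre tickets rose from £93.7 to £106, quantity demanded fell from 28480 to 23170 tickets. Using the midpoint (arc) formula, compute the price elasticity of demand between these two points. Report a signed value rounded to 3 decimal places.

%ΔQ = (23170 − 28480) / [(28480 + 23170)/2] = -5310/25825 = -0.205614…
%ΔP = (106 − 93.7) / [(93.7 + 106)/2] = 12.3/99.85 = 0.123184…
Arc Ed = %ΔQ / %ΔP = (-5310/25825) / (12.3/99.85) = -1.66915…

-1.669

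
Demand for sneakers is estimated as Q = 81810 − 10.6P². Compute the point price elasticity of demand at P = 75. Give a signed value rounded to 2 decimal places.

-5.38

dQ/dP = −2·10.6·P = -1590. At P = 75, Q = 22185.
Ed = (dQ/dP)·(P/Q) = (-1590) × (75/22185) = -5.3752…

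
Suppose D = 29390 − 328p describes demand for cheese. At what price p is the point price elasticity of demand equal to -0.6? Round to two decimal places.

33.60

Ed = −328p/(29390 − 328p). Set this equal to -0.6:
328p = 0.6·(29390 − 328p) ⇒ 328p(1 + 0.6) = 0.6·29390
p = 0.6·29390 / (328·1.6) = 33.6013…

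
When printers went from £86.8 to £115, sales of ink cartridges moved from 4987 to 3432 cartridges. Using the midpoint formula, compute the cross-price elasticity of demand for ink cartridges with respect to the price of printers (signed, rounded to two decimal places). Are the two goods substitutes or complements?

-1.32; complements

%ΔQ_{ink cartridges} = (3432 − 4987)/avg = -1555/4209.5 = -0.369402…
%ΔP_{printers} = (115 − 86.8)/avg = 28.2/100.9 = 0.279484…
E_cross = (-1555/4209.5) / (28.2/100.9) = -1.3217…
E_cross < 0 ⇒ the goods are complements.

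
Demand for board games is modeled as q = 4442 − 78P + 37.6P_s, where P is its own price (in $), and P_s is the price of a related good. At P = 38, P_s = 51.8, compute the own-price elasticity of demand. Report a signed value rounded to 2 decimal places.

At the given values, q = 4442 − 78(38) + 37.6(51.8) = 3425.68.
∂q/∂P = −78.
E = (-78) × (38/3425.68) = -0.8652…

-0.87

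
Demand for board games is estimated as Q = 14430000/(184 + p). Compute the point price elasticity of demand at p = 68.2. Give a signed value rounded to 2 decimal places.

-0.27

dQ/dp = −14430000/(184 + p)² = -226.87. At p = 68.2, Q = 57216.5.
Ed = (dQ/dp)·(p/Q) = (-226.87) × (68.2/57216.5) = -0.2704…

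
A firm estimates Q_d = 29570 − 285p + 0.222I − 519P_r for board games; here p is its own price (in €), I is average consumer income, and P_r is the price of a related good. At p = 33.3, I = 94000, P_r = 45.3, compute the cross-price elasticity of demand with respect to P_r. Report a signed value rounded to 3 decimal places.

At the given values, Q_d = 29570 − 285(33.3) + 0.222(94000) − 519(45.3) = 17436.8.
∂Q_d/∂P_r = -519.
E = (-519) × (45.3/17436.8) = -1.34833…

-1.348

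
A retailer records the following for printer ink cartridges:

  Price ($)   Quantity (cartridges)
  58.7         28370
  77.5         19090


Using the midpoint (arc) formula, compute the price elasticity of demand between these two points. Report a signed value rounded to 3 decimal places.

%ΔQ = (19090 − 28370) / [(28370 + 19090)/2] = -9280/23730 = -0.391066…
%ΔP = (77.5 − 58.7) / [(58.7 + 77.5)/2] = 18.8/68.1 = 0.276064…
Arc Ed = %ΔQ / %ΔP = (-9280/23730) / (18.8/68.1) = -1.41657…

-1.417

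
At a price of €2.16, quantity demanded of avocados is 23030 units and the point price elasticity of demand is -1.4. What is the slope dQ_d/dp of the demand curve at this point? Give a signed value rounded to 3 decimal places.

Ed = (dQ_d/dp)·(p/Q_d) ⇒ dQ_d/dp = Ed·Q_d/p = (-1.4)·23030/2.16 = -14926.85185…

-14926.852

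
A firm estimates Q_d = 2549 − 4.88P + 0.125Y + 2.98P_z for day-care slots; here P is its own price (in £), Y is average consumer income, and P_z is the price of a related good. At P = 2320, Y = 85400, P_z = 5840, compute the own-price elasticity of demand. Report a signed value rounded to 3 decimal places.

-0.586

At the given values, Q_d = 2549 − 4.88(2320) + 0.125(85400) + 2.98(5840) = 19305.6.
∂Q_d/∂P = −4.88.
E = (-4.88) × (2320/19305.6) = -0.58644…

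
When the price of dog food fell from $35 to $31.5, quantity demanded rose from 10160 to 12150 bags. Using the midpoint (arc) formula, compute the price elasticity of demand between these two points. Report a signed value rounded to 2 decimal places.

-1.69

%ΔQ = (12150 − 10160) / [(10160 + 12150)/2] = 1990/11155 = 0.178395…
%ΔP = (31.5 − 35) / [(35 + 31.5)/2] = -3.5/33.25 = -0.105263…
Arc Ed = %ΔQ / %ΔP = (1990/11155) / (-3.5/33.25) = -1.6947…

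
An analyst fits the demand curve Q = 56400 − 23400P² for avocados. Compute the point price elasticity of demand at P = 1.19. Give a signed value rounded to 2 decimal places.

dQ/dP = −2·23400·P = -55692. At P = 1.19, Q = 23263.26.
Ed = (dQ/dP)·(P/Q) = (-55692) × (1.19/23263.26) = -2.8488…

-2.85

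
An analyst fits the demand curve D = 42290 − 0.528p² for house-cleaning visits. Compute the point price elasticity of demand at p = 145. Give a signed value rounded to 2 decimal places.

-0.71

dD/dp = −2·0.528·p = -153.12. At p = 145, D = 31188.8.
Ed = (dD/dp)·(p/D) = (-153.12) × (145/31188.8) = -0.7118…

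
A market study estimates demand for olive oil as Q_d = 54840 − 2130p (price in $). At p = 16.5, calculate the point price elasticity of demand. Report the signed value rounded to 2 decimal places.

dQ_d/dp = −2130. At p = 16.5, Q_d = 54840 − 2130(16.5) = 19695.
Ed = (dQ_d/dp)·(p/Q_d) = −2130 × (16.5/19695) = -1.7844…

-1.78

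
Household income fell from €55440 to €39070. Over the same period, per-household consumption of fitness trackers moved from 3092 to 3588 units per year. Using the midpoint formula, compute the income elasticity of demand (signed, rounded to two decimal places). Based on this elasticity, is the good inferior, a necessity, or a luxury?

%ΔQ = (3588 − 3092)/[( 3092 + 3588)/2] = 496/3340 = 0.148502…
%ΔIncome = (39070 − 55440)/[( 55440 + 39070)/2] = -16370/47255 = -0.346418…
E_income = (496/3340) / (-16370/47255) = -0.4286…
E_income < 0 ⇒ inferior good.

-0.43; inferior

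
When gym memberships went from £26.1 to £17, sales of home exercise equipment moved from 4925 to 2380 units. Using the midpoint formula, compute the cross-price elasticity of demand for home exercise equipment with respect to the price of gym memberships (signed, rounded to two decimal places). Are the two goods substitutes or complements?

%ΔQ_{home exercise equipment} = (2380 − 4925)/avg = -2545/3652.5 = -0.696783…
%ΔP_{gym memberships} = (17 − 26.1)/avg = -9.1/21.55 = -0.422273…
E_cross = (-2545/3652.5) / (-9.1/21.55) = 1.6500…
E_cross > 0 ⇒ the goods are substitutes.

1.65; substitutes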